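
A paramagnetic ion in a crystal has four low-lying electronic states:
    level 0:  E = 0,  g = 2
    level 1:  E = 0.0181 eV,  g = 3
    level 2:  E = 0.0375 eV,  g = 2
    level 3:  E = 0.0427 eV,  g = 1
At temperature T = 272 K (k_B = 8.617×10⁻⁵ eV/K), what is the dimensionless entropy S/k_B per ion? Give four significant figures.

k_BT = 8.617×10⁻⁵ × 272 K = 0.0234382 eV.
Eᵢ/kT = 0, 0.772244, 1.59995, 1.82181.
Z = Σ gᵢe^(−Eᵢ/kT) = 2·e^(−0) + 3·e^(−0.772244) + 2·e^(−1.59995) + 1·e^(−1.82181) = 2.00000 + 1.38593 + 0.403813 + 0.161733 = 3.95148.
⟨E⟩ = Σ EᵢPᵢ = 0.0119283 eV.
S/k_B = ln Z + ⟨E⟩/kT = ln(3.95148) + 0.0119283/0.0234382 = 1.37409 + 0.508926 = 1.883.

1.883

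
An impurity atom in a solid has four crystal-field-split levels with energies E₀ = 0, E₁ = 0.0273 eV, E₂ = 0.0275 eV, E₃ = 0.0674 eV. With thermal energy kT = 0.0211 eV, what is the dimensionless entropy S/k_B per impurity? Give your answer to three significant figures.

0.991

Eᵢ/kT = 0, 1.2938, 1.3033, 3.1943.
Z = Σ e^(−Eᵢ/kT) = e^(−0) + e^(−1.2938) + e^(−1.3033) + e^(−3.1943) = 1.0000 + 0.27423 + 0.27163 + 0.040995 = 1.5869.
⟨E⟩ = Σ EᵢPᵢ = 0.011166 eV.
S/k_B = ln Z + ⟨E⟩/kT = ln(1.5869) + 0.011166/0.0211 = 0.46178 + 0.52919 = 0.991.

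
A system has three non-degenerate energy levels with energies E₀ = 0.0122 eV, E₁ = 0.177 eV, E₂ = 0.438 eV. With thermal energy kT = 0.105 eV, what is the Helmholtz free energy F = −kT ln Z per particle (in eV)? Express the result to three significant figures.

Eᵢ/kT = 0.11619, 1.6857, 4.1714.
Z = Σ e^(−Eᵢ/kT) = e^(−0.11619) + e^(−1.6857) + e^(−4.1714) = 0.89031 + 0.18531 + 0.015431 = 1.0911.
F = −kT ln Z = −0.105 × ln(1.0911) = −0.105 × 0.087186 = -0.00915 eV.

-0.00915 eV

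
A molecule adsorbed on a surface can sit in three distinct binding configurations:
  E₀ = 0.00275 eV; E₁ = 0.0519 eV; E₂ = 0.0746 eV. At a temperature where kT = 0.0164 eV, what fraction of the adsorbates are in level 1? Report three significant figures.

Eᵢ/kT = 0.16768, 3.1646, 4.5488.
Z = Σ e^(−Eᵢ/kT) = e^(−0.16768) + e^(−3.1646) + e^(−4.5488) = 0.84562 + 0.042231 + 0.010580 = 0.89843.
P₁ = e^(−E₁/kT) / Z = 0.042231/0.89843 = 0.0470.

0.0470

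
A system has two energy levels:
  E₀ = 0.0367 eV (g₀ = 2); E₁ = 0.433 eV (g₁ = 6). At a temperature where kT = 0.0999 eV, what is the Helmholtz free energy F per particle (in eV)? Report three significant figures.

-0.0381 eV

Eᵢ/kT = 0.36737, 4.3343.
Z = Σ gᵢe^(−Eᵢ/kT) = 2·e^(−0.36737) + 6·e^(−4.3343) = 1.3851 + 0.078666 = 1.4638.
F = −kT ln Z = −0.0999 × ln(1.4638) = −0.0999 × 0.38104 = -0.0381 eV.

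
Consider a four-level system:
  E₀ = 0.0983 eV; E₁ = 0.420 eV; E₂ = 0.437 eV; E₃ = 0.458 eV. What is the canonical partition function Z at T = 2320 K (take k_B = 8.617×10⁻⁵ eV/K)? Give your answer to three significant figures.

Z = 0.947

k_BT = 8.617×10⁻⁵ × 2320 K = 0.19991 eV.
Eᵢ/kT = 0.49172, 2.1009, 2.1860, 2.2910.
Z = Σ e^(−Eᵢ/kT) = e^(−0.49172) + e^(−2.1009) + e^(−2.1860) + e^(−2.2910) = 0.61157 + 0.12235 + 0.11237 + 0.10117 = 0.94746.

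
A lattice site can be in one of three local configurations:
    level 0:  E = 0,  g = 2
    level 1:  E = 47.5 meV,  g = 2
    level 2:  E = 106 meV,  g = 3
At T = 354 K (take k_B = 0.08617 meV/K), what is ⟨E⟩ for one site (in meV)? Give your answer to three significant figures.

k_BT = 0.08617 × 354 K = 30.504 meV.
Eᵢ/kT = 0, 1.5572, 3.4750.
Z = Σ gᵢe^(−Eᵢ/kT) = 2·e^(−0) + 2·e^(−1.5572) + 3·e^(−3.4750) = 2.0000 + 0.42145 + 0.092886 = 2.5143.
⟨E⟩ = Σ Eᵢ gᵢe^(−Eᵢ/kT) / Z = (0·2.0000 + 47.5·0.42145 + 106·0.092886) / 2.5143 = 11.9 meV.

11.9 meV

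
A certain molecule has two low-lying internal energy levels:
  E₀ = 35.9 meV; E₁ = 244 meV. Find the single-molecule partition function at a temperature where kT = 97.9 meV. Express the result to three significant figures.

Eᵢ/kT = 0.36670, 2.4923.
Z = Σ e^(−Eᵢ/kT) = e^(−0.36670) + e^(−2.4923) = 0.69302 + 0.082719 = 0.77574.

Z = 0.776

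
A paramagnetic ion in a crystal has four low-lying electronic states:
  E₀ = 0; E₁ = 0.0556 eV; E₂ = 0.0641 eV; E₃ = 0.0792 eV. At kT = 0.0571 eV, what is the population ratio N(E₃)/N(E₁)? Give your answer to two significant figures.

0.66

n₃/n₁ = exp[−(E₃−E₁)/kT] = exp(−(0.0236 eV)/(0.0571 eV)) = exp(-0.4133) = 0.66.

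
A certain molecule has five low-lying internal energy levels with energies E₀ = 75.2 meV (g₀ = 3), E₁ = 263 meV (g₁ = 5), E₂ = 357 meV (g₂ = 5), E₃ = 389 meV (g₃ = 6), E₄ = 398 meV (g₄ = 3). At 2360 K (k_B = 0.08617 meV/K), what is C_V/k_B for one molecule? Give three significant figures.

k_BT = 0.08617 × 2360 K = 203.36 meV.
Eᵢ/kT = 0.36979, 1.2933, 1.7555, 1.9129, 1.9571.
Z = Σ gᵢe^(−Eᵢ/kT) = 3·e^(−0.36979) + 5·e^(−1.2933) + 5·e^(−1.7555) + 6·e^(−1.9129) + 3·e^(−1.9571) = 2.0726 + 1.3718 + 0.86410 + 0.88591 + 0.42380 = 5.6182.
⟨E⟩ = 238.23 meV, ⟨E²⟩ = 74387 meV².
C_V/k_B = (⟨E²⟩ − ⟨E⟩²)/(kT)² = (74387 − 56754)/41355 = 0.426.

0.426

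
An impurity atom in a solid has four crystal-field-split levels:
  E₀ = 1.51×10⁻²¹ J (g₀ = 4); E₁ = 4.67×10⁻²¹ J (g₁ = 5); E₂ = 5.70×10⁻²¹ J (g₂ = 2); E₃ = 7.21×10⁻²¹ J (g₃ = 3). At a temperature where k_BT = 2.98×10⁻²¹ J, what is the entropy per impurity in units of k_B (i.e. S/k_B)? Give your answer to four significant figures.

2.403

Eᵢ/kT = 0.506711, 1.56711, 1.91275, 2.41946.
Z = Σ gᵢe^(−Eᵢ/kT) = 4·e^(−0.506711) + 5·e^(−1.56711) + 2·e^(−1.91275) + 3·e^(−2.41946) = 2.40990 + 1.04324 + 0.295347 + 0.266909 = 4.01540.
⟨E⟩ = Σ EᵢPᵢ = 3.01807 ×10⁻²¹ J.
S/k_B = ln Z + ⟨E⟩/kT = ln(4.01540) + 3.01807/2.98 = 1.39014 + 1.01278 = 2.403.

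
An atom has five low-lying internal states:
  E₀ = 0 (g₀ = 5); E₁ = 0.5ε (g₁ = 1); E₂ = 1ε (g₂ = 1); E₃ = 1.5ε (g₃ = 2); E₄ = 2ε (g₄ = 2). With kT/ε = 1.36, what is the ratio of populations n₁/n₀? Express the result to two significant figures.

0.14

n₁/n₀ = (g₁/g₀) exp[−(E₁−E₀)/kT] = (1/5) × exp(−(0.5ε)/(1.36ε)) = (1/5) × exp(-0.3676) = 0.14.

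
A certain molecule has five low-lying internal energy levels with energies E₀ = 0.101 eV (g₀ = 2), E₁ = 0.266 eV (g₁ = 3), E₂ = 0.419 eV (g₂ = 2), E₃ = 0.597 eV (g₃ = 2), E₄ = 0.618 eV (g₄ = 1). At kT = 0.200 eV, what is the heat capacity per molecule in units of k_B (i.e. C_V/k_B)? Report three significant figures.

0.523

Eᵢ/kT = 0.50500, 1.3300, 2.0950, 2.9850, 3.0900.
Z = Σ gᵢe^(−Eᵢ/kT) = 2·e^(−0.50500) + 3·e^(−1.3300) + 2·e^(−2.0950) + 2·e^(−2.9850) + 1·e^(−3.0900) = 1.2070 + 0.79343 + 0.24614 + 0.10108 + 0.045502 = 2.3932.
⟨E⟩ = 0.21919 eV, ⟨E²⟩ = 0.068974 eV².
C_V/k_B = (⟨E²⟩ − ⟨E⟩²)/(kT)² = (0.068974 − 0.048044)/0.040000 = 0.523.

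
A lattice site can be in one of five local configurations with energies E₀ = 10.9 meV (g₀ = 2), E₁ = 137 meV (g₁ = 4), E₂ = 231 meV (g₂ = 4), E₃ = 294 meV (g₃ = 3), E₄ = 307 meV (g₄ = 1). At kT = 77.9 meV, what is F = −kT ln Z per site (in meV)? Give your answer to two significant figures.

Eᵢ/kT = 0.1399, 1.759, 2.965, 3.774, 3.941.
Z = Σ gᵢe^(−Eᵢ/kT) = 2·e^(−0.1399) + 4·e^(−1.759) + 4·e^(−2.965) + 3·e^(−3.774) + 1·e^(−3.941) = 1.739 + 0.6889 + 0.2062 + 0.06888 + 0.01943 = 2.722.
F = −kT ln Z = −77.9 × ln(2.722) = −77.9 × 1.001 = -78 meV.

-78 meV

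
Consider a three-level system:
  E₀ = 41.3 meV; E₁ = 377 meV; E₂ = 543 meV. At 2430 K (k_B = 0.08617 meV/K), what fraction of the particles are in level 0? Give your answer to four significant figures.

k_BT = 0.08617 × 2430 K = 209.393 meV.
Eᵢ/kT = 0.197237, 1.80044, 2.59321.
Z = Σ e^(−Eᵢ/kT) = e^(−0.197237) + e^(−1.80044) + e^(−2.59321) = 0.820996 + 0.165226 + 0.0747796 = 1.06100.
P₀ = e^(−E₀/kT) / Z = 0.820996/1.06100 = 0.7738.

0.7738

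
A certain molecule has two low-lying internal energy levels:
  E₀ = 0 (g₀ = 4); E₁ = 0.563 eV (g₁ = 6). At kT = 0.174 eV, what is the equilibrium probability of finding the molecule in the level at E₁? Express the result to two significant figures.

0.056

Eᵢ/kT = 0, 3.236.
Z = Σ gᵢe^(−Eᵢ/kT) = 4·e^(−0) + 6·e^(−3.236) = 4.000 + 0.2359 = 4.236.
P₁ = g₁ e^(−E₁/kT) / Z = 0.2359/4.236 = 0.056.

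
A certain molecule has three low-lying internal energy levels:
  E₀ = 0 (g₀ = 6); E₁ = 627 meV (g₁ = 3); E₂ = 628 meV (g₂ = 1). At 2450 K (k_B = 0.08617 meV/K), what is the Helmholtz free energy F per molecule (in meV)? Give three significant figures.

k_BT = 0.08617 × 2450 K = 211.12 meV.
Eᵢ/kT = 0, 2.9699, 2.9746.
Z = Σ gᵢe^(−Eᵢ/kT) = 6·e^(−0) + 3·e^(−2.9699) + 1·e^(−2.9746) = 6.0000 + 0.15393 + 0.051068 = 6.2050.
F = −kT ln Z = −211.12 × ln(6.2050) = −211.12 × 1.8254 = -385 meV.

-385 meV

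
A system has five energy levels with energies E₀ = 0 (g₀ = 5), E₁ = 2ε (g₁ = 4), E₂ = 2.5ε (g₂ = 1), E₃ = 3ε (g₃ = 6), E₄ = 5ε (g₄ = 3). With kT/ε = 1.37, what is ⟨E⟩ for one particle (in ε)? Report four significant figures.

0.6822 ε

Eᵢ/kT = 0, 1.45985, 1.82482, 2.18978, 3.64964.
Z = Σ gᵢe^(−Eᵢ/kT) = 5·e^(−0) + 4·e^(−1.45985) + 1·e^(−1.82482) + 6·e^(−2.18978) + 3·e^(−3.64964) = 5.00000 + 0.929084 + 0.161247 + 0.671648 + 0.0780015 = 6.83998.
⟨E⟩ = Σ Eᵢ gᵢe^(−Eᵢ/kT) / Z = (0·5.00000 + 2·0.929084 + 2.5·0.161247 + 3·0.671648 + 5·0.0780015) / 6.83998 = 0.6822 ε.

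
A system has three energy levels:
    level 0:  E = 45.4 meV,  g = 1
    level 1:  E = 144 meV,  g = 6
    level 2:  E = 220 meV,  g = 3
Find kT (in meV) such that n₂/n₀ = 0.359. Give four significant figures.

82.24 meV

n₂/n₀ = (g₂/g₀) exp[−(E₂−E₀)/kT] = 0.359.
⇒ (E₂−E₀)/kT = ln((3/1)/0.359) = ln(8.35655) = 2.12305.
kT = 174.6 meV / 2.12305 = 82.24 meV.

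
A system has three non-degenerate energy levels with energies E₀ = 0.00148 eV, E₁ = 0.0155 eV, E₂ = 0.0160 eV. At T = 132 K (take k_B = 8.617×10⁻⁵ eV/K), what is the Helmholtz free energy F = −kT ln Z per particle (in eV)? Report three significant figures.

k_BT = 8.617×10⁻⁵ × 132 K = 0.011374 eV.
Eᵢ/kT = 0.13012, 1.3628, 1.4067.
Z = Σ e^(−Eᵢ/kT) = e^(−0.13012) + e^(−1.3628) + e^(−1.4067) = 0.87799 + 0.25594 + 0.24495 = 1.3789.
F = −kT ln Z = −0.011374 × ln(1.3789) = −0.011374 × 0.32129 = -0.00365 eV.

-0.00365 eV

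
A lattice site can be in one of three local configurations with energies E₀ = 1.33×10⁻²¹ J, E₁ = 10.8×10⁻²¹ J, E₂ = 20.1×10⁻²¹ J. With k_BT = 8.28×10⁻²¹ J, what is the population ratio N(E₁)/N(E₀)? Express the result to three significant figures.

0.319

n₁/n₀ = exp[−(E₁−E₀)/kT] = exp(−(9.47 ×10⁻²¹ J)/(8.28 ×10⁻²¹ J)) = exp(-1.1437) = 0.319.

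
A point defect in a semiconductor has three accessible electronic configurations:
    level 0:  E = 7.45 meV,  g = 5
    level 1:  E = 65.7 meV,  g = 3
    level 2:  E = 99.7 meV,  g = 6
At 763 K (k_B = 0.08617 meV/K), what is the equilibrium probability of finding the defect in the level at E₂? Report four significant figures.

k_BT = 0.08617 × 763 K = 65.7477 meV.
Eᵢ/kT = 0.113312, 0.999274, 1.51640.
Z = Σ gᵢe^(−Eᵢ/kT) = 5·e^(−0.113312) + 3·e^(−0.999274) + 6·e^(−1.51640) = 4.46436 + 1.10444 + 1.31700 = 6.88580.
P₂ = g₂ e^(−E₂/kT) / Z = 1.31700/6.88580 = 0.1913.

0.1913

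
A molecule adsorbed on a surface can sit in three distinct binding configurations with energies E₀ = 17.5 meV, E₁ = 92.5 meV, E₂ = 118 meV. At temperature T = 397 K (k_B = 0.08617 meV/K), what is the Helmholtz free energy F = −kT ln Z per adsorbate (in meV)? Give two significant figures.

12 meV

k_BT = 0.08617 × 397 K = 34.21 meV.
Eᵢ/kT = 0.5115, 2.704, 3.449.
Z = Σ e^(−Eᵢ/kT) = e^(−0.5115) + e^(−2.704) + e^(−3.449) = 0.5996 + 0.06694 + 0.03178 = 0.6983.
F = −kT ln Z = −34.21 × ln(0.6983) = −34.21 × -0.3591 = 12 meV.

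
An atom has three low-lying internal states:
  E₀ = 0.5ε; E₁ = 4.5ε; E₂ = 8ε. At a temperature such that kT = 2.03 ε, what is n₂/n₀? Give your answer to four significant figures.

0.02486

n₂/n₀ = exp[−(E₂−E₀)/kT] = exp(−(7.5ε)/(2.03ε)) = exp(-3.69458) = 0.02486.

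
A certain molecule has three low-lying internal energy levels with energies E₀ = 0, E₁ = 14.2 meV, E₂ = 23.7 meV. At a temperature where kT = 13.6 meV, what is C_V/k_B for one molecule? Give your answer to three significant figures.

0.405

Eᵢ/kT = 0, 1.0441, 1.7426.
Z = Σ e^(−Eᵢ/kT) = e^(−0) + e^(−1.0441) + e^(−1.7426) = 1.0000 + 0.35201 + 0.17506 = 1.5271.
⟨E⟩ = 5.9901 meV, ⟨E²⟩ = 110.87 meV².
C_V/k_B = (⟨E²⟩ − ⟨E⟩²)/(kT)² = (110.87 − 35.881)/184.96 = 0.405.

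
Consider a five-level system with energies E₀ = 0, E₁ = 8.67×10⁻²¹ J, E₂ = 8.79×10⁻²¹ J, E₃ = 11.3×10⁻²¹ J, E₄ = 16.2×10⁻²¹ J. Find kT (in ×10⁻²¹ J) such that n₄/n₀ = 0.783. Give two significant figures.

66 ×10⁻²¹ J

n₄/n₀ = exp[−(E₄−E₀)/kT] = 0.783.
⇒ (E₄−E₀)/kT = ln(1/0.783) = ln(1.277) = 0.2445.
kT = 16.2 ×10⁻²¹ J / 0.2445 = 66 ×10⁻²¹ J.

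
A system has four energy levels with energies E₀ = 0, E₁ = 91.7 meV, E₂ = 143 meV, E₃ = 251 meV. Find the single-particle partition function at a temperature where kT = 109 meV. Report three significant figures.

Z = 1.80

Eᵢ/kT = 0, 0.84128, 1.3119, 2.3028.
Z = Σ e^(−Eᵢ/kT) = e^(−0) + e^(−0.84128) + e^(−1.3119) + e^(−2.3028) = 1.0000 + 0.43116 + 0.26931 + 0.099979 = 1.8004.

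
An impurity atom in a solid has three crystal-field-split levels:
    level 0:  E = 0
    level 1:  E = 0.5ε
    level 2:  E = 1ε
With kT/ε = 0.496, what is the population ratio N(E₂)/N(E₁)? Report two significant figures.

0.36

n₂/n₁ = exp[−(E₂−E₁)/kT] = exp(−(0.5ε)/(0.496ε)) = exp(-1.008) = 0.36.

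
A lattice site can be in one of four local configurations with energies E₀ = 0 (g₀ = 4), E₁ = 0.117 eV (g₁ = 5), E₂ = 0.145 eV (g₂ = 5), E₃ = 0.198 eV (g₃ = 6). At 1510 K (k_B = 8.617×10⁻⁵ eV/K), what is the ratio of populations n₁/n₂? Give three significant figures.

1.24

k_BT = 8.617×10⁻⁵ × 1510 K = 0.13012 eV.
n₁/n₂ = (g₁/g₂) exp[−(E₁−E₂)/kT] = (5/5) × exp(−(-0.028 eV)/(0.13012 eV)) = (5/5) × exp(0.21519) = 1.24.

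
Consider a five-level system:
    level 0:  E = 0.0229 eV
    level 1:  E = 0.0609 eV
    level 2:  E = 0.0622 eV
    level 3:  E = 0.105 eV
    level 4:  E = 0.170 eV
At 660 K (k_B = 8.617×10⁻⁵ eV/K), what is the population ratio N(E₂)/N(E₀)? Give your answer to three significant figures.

k_BT = 8.617×10⁻⁵ × 660 K = 0.056872 eV.
n₂/n₀ = exp[−(E₂−E₀)/kT] = exp(−(0.0393 eV)/(0.056872 eV)) = exp(-0.69103) = 0.501.

0.501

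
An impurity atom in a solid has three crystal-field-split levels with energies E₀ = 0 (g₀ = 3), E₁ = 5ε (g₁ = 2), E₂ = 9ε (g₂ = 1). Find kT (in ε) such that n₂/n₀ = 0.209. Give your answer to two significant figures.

n₂/n₀ = (g₂/g₀) exp[−(E₂−E₀)/kT] = 0.209.
⇒ (E₂−E₀)/kT = ln((1/3)/0.209) = ln(1.595) = 0.4669.
kT = 9ε / 0.4669 = 19 ε.

19 ε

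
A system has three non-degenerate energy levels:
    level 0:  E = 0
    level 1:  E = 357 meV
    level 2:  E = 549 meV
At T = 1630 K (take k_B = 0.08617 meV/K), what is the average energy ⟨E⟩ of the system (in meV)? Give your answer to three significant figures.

k_BT = 0.08617 × 1630 K = 140.46 meV.
Eᵢ/kT = 0, 2.5416, 3.9086.
Z = Σ e^(−Eᵢ/kT) = e^(−0) + e^(−2.5416) + e^(−3.9086) = 1.0000 + 0.078740 + 0.020069 = 1.0988.
⟨E⟩ = Σ Eᵢ e^(−Eᵢ/kT) / Z = (0·1.0000 + 357·0.078740 + 549·0.020069) / 1.0988 = 35.6 meV.

35.6 meV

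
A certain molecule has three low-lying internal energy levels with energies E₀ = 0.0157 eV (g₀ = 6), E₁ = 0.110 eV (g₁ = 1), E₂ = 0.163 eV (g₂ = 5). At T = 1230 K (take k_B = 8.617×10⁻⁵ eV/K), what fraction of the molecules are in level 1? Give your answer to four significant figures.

k_BT = 8.617×10⁻⁵ × 1230 K = 0.105989 eV.
Eᵢ/kT = 0.148129, 1.03784, 1.53790.
Z = Σ gᵢe^(−Eᵢ/kT) = 6·e^(−0.148129) + 1·e^(−1.03784) + 5·e^(−1.53790) = 5.17392 + 0.354219 + 1.07416 = 6.60230.
P₁ = g₁ e^(−E₁/kT) / Z = 0.354219/6.60230 = 0.05365.

0.05365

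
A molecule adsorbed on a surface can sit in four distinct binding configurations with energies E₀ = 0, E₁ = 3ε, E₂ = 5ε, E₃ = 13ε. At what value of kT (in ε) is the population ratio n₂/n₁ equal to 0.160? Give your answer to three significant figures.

1.09 ε

n₂/n₁ = exp[−(E₂−E₁)/kT] = 0.160.
⇒ (E₂−E₁)/kT = ln(1/0.160) = ln(6.2500) = 1.8326.
kT = 2ε / 1.8326 = 1.09 ε.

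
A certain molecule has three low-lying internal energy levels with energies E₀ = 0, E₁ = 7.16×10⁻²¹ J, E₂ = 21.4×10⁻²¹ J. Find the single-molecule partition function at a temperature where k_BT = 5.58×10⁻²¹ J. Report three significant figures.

Z = 1.30

Eᵢ/kT = 0, 1.2832, 3.8351.
Z = Σ e^(−Eᵢ/kT) = e^(−0) + e^(−1.2832) + e^(−3.8351) = 1.0000 + 0.27715 + 0.021599 = 1.2987.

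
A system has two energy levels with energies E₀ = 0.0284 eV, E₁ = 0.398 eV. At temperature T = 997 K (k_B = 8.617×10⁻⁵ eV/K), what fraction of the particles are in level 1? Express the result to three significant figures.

k_BT = 8.617×10⁻⁵ × 997 K = 0.085911 eV.
Eᵢ/kT = 0.33057, 4.6327.
Z = Σ e^(−Eᵢ/kT) = e^(−0.33057) + e^(−4.6327) = 0.71851 + 0.0097285 = 0.72824.
P₁ = e^(−E₁/kT) / Z = 0.0097285/0.72824 = 0.0134.

0.0134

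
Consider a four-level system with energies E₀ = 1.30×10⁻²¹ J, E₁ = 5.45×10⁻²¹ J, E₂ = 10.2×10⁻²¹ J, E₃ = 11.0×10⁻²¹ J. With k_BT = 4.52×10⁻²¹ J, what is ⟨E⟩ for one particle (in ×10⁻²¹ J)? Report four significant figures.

Eᵢ/kT = 0.287611, 1.20575, 2.25664, 2.43363.
Z = Σ e^(−Eᵢ/kT) = e^(−0.287611) + e^(−1.20575) + e^(−2.25664) + e^(−2.43363) = 0.750053 + 0.299467 + 0.104702 + 0.0877178 = 1.24194.
⟨E⟩ = Σ Eᵢ e^(−Eᵢ/kT) / Z = (1.30·0.750053 + 5.45·0.299467 + 10.2·0.104702 + 11.0·0.0877178) / 1.24194 = 3.736 ×10⁻²¹ J.

3.736 ×10⁻²¹ J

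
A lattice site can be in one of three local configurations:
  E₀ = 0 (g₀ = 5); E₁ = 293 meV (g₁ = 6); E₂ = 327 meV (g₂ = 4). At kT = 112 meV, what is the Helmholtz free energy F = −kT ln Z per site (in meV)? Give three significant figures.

-194 meV

Eᵢ/kT = 0, 2.6161, 2.9196.
Z = Σ gᵢe^(−Eᵢ/kT) = 5·e^(−0) + 6·e^(−2.6161) + 4·e^(−2.9196) = 5.0000 + 0.43852 + 0.21582 = 5.6543.
F = −kT ln Z = −112 × ln(5.6543) = −112 × 1.7324 = -194 meV.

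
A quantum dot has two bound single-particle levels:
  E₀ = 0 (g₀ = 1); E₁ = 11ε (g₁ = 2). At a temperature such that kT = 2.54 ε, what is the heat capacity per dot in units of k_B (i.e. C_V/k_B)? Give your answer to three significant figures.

0.469

Eᵢ/kT = 0, 4.3307.
Z = Σ gᵢe^(−Eᵢ/kT) = 1·e^(−0) + 2·e^(−4.3307) = 1.0000 + 0.026317 = 1.0263.
⟨E⟩ = 0.28207 ε, ⟨E²⟩ = 3.1028 ε².
C_V/k_B = (⟨E²⟩ − ⟨E⟩²)/(kT)² = (3.1028 − 0.079563)/6.4516 = 0.469.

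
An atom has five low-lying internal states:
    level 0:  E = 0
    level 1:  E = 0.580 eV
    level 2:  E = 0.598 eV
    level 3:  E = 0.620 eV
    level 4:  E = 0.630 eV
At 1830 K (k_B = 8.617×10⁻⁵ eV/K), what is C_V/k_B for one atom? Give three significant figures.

1.07

k_BT = 8.617×10⁻⁵ × 1830 K = 0.15769 eV.
Eᵢ/kT = 0, 3.6781, 3.7923, 3.9318, 3.9952.
Z = Σ e^(−Eᵢ/kT) = e^(−0) + e^(−3.6781) + e^(−3.7923) + e^(−3.9318) + e^(−3.9952) = 1.0000 + 0.025271 + 0.022544 + 0.019608 + 0.018404 = 1.0858.
⟨E⟩ = 0.047790 eV, ⟨E²⟩ = 0.028923 eV².
C_V/k_B = (⟨E²⟩ − ⟨E⟩²)/(kT)² = (0.028923 − 0.0022839)/0.024866 = 1.07.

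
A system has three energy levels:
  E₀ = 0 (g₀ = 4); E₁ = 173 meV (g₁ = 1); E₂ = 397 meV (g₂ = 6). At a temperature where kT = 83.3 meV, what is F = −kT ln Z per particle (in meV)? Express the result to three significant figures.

-119 meV

Eᵢ/kT = 0, 2.0768, 4.7659.
Z = Σ gᵢe^(−Eᵢ/kT) = 4·e^(−0) + 1·e^(−2.0768) + 6·e^(−4.7659) = 4.0000 + 0.12533 + 0.051091 = 4.1764.
F = −kT ln Z = −83.3 × ln(4.1764) = −83.3 × 1.4294 = -119 meV.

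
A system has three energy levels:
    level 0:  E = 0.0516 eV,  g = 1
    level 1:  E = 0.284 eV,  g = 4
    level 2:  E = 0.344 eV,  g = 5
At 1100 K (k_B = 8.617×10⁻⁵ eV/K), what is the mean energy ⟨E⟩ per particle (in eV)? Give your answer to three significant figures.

0.145 eV

k_BT = 8.617×10⁻⁵ × 1100 K = 0.094787 eV.
Eᵢ/kT = 0.54438, 2.9962, 3.6292.
Z = Σ gᵢe^(−Eᵢ/kT) = 1·e^(−0.54438) + 4·e^(−2.9962) + 5·e^(−3.6292) = 0.58020 + 0.19991 + 0.13269 = 0.91280.
⟨E⟩ = Σ Eᵢ gᵢe^(−Eᵢ/kT) / Z = (0.0516·0.58020 + 0.284·0.19991 + 0.344·0.13269) / 0.91280 = 0.145 eV.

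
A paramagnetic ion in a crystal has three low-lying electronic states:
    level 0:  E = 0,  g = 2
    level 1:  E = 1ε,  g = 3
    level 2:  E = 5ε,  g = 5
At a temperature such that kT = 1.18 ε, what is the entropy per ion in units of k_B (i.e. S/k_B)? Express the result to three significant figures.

1.63

Eᵢ/kT = 0, 0.84746, 4.2373.
Z = Σ gᵢe^(−Eᵢ/kT) = 2·e^(−0) + 3·e^(−0.84746) + 5·e^(−4.2373) = 2.0000 + 1.2855 + 0.072233 = 3.3577.
⟨E⟩ = Σ EᵢPᵢ = 0.49041 ε.
S/k_B = ln Z + ⟨E⟩/kT = ln(3.3577) + 0.49041/1.18 = 1.2113 + 0.41560 = 1.63.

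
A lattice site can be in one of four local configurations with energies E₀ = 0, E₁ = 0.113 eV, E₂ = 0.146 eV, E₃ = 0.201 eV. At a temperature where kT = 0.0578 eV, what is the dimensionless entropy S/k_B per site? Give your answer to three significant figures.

0.693

Eᵢ/kT = 0, 1.9550, 2.5260, 3.4775.
Z = Σ e^(−Eᵢ/kT) = e^(−0) + e^(−1.9550) + e^(−2.5260) + e^(−3.4775) = 1.0000 + 0.14156 + 0.079978 + 0.030885 = 1.2524.
⟨E⟩ = Σ EᵢPᵢ = 0.027053 eV.
S/k_B = ln Z + ⟨E⟩/kT = ln(1.2524) + 0.027053/0.0578 = 0.22506 + 0.46804 = 0.693.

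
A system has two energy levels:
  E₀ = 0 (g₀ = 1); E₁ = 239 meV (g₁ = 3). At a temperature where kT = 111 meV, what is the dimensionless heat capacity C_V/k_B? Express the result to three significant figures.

Eᵢ/kT = 0, 2.1532.
Z = Σ gᵢe^(−Eᵢ/kT) = 1·e^(−0) + 3·e^(−2.1532) = 1.0000 + 0.34834 = 1.3483.
⟨E⟩ = 61.747 meV, ⟨E²⟩ = 14757 meV².
C_V/k_B = (⟨E²⟩ − ⟨E⟩²)/(kT)² = (14757 − 3812.7)/12321 = 0.888.

0.888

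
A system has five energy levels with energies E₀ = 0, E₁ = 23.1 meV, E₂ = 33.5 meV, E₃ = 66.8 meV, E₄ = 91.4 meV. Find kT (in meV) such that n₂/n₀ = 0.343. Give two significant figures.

31 meV

n₂/n₀ = exp[−(E₂−E₀)/kT] = 0.343.
⇒ (E₂−E₀)/kT = ln(1/0.343) = ln(2.915) = 1.070.
kT = 33.5 meV / 1.070 = 31 meV.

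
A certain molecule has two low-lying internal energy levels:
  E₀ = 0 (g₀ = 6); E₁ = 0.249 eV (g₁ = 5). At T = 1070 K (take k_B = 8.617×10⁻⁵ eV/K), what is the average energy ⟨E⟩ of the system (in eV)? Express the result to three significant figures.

0.0132 eV

k_BT = 8.617×10⁻⁵ × 1070 K = 0.092202 eV.
Eᵢ/kT = 0, 2.7006.
Z = Σ gᵢe^(−Eᵢ/kT) = 6·e^(−0) + 5·e^(−2.7006) = 6.0000 + 0.33583 = 6.3358.
⟨E⟩ = Σ Eᵢ gᵢe^(−Eᵢ/kT) / Z = (0·6.0000 + 0.249·0.33583) / 6.3358 = 0.0132 eV.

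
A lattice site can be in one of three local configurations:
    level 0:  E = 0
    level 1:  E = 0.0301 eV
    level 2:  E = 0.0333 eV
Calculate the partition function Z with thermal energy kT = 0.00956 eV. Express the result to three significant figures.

Z = 1.07

Eᵢ/kT = 0, 3.1485, 3.4833.
Z = Σ e^(−Eᵢ/kT) = e^(−0) + e^(−3.1485) + e^(−3.4833) = 1.0000 + 0.042916 + 0.030706 = 1.0736.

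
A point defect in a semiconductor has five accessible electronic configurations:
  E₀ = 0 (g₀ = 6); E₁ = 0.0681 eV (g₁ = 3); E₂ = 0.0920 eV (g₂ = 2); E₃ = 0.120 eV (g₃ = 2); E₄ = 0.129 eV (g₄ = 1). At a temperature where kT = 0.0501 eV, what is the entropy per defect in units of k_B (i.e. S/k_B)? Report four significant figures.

Eᵢ/kT = 0, 1.35928, 1.83633, 2.39521, 2.57485.
Z = Σ gᵢe^(−Eᵢ/kT) = 6·e^(−0) + 3·e^(−1.35928) + 2·e^(−1.83633) + 2·e^(−2.39521) + 1·e^(−2.57485) = 6.00000 + 0.770537 + 0.318803 + 0.182307 + 0.0761652 = 7.34781.
⟨E⟩ = Σ EᵢPᵢ = 0.0154475 eV.
S/k_B = ln Z + ⟨E⟩/kT = ln(7.34781) + 0.0154475/0.0501 = 1.99440 + 0.308333 = 2.303.

2.303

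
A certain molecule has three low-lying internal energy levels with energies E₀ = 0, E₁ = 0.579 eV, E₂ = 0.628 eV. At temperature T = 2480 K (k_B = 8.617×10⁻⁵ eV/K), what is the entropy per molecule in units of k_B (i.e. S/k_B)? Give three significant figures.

0.413

k_BT = 8.617×10⁻⁵ × 2480 K = 0.21370 eV.
Eᵢ/kT = 0, 2.7094, 2.9387.
Z = Σ e^(−Eᵢ/kT) = e^(−0) + e^(−2.7094) + e^(−2.9387) = 1.0000 + 0.066577 + 0.052934 = 1.1195.
⟨E⟩ = Σ EᵢPᵢ = 0.064127 eV.
S/k_B = ln Z + ⟨E⟩/kT = ln(1.1195) + 0.064127/0.21370 = 0.11288 + 0.30008 = 0.413.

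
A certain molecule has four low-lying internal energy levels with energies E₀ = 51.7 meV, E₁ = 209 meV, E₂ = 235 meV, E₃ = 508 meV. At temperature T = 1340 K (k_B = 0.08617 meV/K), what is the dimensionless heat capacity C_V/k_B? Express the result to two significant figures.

k_BT = 0.08617 × 1340 K = 115.5 meV.
Eᵢ/kT = 0.4476, 1.810, 2.035, 4.398.
Z = Σ e^(−Eᵢ/kT) = e^(−0.4476) + e^(−1.810) + e^(−2.035) + e^(−4.398) = 0.6392 + 0.1637 + 0.1307 + 0.01230 = 0.9459.
⟨E⟩ = 110.2 meV, ⟨E²⟩ = 20350 meV².
C_V/k_B = (⟨E²⟩ − ⟨E⟩²)/(kT)² = (20350 − 12140)/13340 = 0.62.

0.62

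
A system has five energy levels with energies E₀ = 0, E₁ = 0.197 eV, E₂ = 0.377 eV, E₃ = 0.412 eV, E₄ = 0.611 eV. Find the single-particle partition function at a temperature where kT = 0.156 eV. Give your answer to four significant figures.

Z = 1.463

Eᵢ/kT = 0, 1.26282, 2.41667, 2.64103, 3.91667.
Z = Σ e^(−Eᵢ/kT) = e^(−0) + e^(−1.26282) + e^(−2.41667) + e^(−2.64103) + e^(−3.91667) = 1.00000 + 0.282855 + 0.0892182 + 0.0712878 + 0.0199073 = 1.46327.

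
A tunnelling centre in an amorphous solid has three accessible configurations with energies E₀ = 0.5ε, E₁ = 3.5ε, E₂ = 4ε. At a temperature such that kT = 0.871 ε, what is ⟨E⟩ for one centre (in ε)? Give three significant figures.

Eᵢ/kT = 0.57405, 4.0184, 4.5924.
Z = Σ e^(−Eᵢ/kT) = e^(−0.57405) + e^(−4.0184) + e^(−4.5924) = 0.56324 + 0.017982 + 0.010129 = 0.59135.
⟨E⟩ = Σ Eᵢ e^(−Eᵢ/kT) / Z = (0.5·0.56324 + 3.5·0.017982 + 4·0.010129) / 0.59135 = 0.651 ε.

0.651 ε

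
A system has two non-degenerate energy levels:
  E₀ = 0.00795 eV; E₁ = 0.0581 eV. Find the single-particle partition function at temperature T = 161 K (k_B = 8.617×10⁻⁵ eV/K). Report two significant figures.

Z = 0.58

k_BT = 8.617×10⁻⁵ × 161 K = 0.01387 eV.
Eᵢ/kT = 0.5732, 4.189.
Z = Σ e^(−Eᵢ/kT) = e^(−0.5732) + e^(−4.189) = 0.5637 + 0.01516 = 0.5789.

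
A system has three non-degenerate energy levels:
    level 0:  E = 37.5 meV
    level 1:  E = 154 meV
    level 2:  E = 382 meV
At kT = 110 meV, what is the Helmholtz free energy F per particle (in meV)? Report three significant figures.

1.24 meV

Eᵢ/kT = 0.34091, 1.4000, 3.4727.
Z = Σ e^(−Eᵢ/kT) = e^(−0.34091) + e^(−1.4000) + e^(−3.4727) = 0.71112 + 0.24660 + 0.031033 = 0.98875.
F = −kT ln Z = −110 × ln(0.98875) = −110 × -0.011314 = 1.24 meV.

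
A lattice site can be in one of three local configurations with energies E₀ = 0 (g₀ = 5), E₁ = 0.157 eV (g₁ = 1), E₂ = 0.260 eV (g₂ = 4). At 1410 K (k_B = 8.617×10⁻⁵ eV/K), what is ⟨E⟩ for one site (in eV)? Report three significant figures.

k_BT = 8.617×10⁻⁵ × 1410 K = 0.12150 eV.
Eᵢ/kT = 0, 1.2922, 2.1399.
Z = Σ gᵢe^(−Eᵢ/kT) = 5·e^(−0) + 1·e^(−1.2922) + 4·e^(−2.1399) = 5.0000 + 0.27467 + 0.47067 = 5.7453.
⟨E⟩ = Σ Eᵢ gᵢe^(−Eᵢ/kT) / Z = (0·5.0000 + 0.157·0.27467 + 0.260·0.47067) / 5.7453 = 0.0288 eV.

0.0288 eV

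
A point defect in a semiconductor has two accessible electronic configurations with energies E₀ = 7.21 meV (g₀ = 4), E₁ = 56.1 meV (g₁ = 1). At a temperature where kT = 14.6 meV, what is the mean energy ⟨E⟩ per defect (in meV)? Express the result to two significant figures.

7.6 meV

Eᵢ/kT = 0.4938, 3.842.
Z = Σ gᵢe^(−Eᵢ/kT) = 4·e^(−0.4938) + 1·e^(−3.842) = 2.441 + 0.02145 = 2.462.
⟨E⟩ = Σ Eᵢ gᵢe^(−Eᵢ/kT) / Z = (7.21·2.441 + 56.1·0.02145) / 2.462 = 7.6 meV.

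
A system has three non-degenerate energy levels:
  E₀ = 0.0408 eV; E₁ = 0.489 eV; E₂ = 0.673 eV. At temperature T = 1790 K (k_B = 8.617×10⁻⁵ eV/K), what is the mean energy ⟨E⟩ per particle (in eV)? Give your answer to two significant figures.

k_BT = 8.617×10⁻⁵ × 1790 K = 0.1542 eV.
Eᵢ/kT = 0.2646, 3.171, 4.364.
Z = Σ e^(−Eᵢ/kT) = e^(−0.2646) + e^(−3.171) + e^(−4.364) = 0.7675 + 0.04196 + 0.01273 = 0.8222.
⟨E⟩ = Σ Eᵢ e^(−Eᵢ/kT) / Z = (0.0408·0.7675 + 0.489·0.04196 + 0.673·0.01273) / 0.8222 = 0.073 eV.

0.073 eV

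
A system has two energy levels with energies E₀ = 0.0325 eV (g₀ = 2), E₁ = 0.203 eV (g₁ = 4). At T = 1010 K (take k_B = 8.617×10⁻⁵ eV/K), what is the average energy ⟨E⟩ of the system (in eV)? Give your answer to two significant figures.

k_BT = 8.617×10⁻⁵ × 1010 K = 0.08703 eV.
Eᵢ/kT = 0.3734, 2.333.
Z = Σ gᵢe^(−Eᵢ/kT) = 2·e^(−0.3734) + 4·e^(−2.333) = 1.377 + 0.3880 = 1.765.
⟨E⟩ = Σ Eᵢ gᵢe^(−Eᵢ/kT) / Z = (0.0325·1.377 + 0.203·0.3880) / 1.765 = 0.070 eV.

0.070 eV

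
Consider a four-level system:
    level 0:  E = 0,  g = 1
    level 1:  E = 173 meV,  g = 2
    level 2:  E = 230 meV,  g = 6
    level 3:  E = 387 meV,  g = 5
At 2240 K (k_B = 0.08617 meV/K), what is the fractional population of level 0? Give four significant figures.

0.2319

k_BT = 0.08617 × 2240 K = 193.021 meV.
Eᵢ/kT = 0, 0.896276, 1.19158, 2.00496.
Z = Σ gᵢe^(−Eᵢ/kT) = 1·e^(−0) + 2·e^(−0.896276) + 6·e^(−1.19158) + 5·e^(−2.00496) = 1.00000 + 0.816173 + 1.82245 + 0.673328 = 4.31195.
P₀ = g₀ e^(−E₀/kT) / Z = 1.00000/4.31195 = 0.2319.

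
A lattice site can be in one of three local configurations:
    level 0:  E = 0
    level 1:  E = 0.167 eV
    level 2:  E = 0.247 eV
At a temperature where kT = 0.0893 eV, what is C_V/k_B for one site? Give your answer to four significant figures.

Eᵢ/kT = 0, 1.87010, 2.76596.
Z = Σ e^(−Eᵢ/kT) = e^(−0) + e^(−1.87010) + e^(−2.76596) = 1.00000 + 0.154108 + 0.0629157 = 1.21702.
⟨E⟩ = 0.0339158 eV, ⟨E²⟩ = 0.00668546 eV².
C_V/k_B = (⟨E²⟩ − ⟨E⟩²)/(kT)² = (0.00668546 − 0.00115028)/0.00797449 = 0.6941.

0.6941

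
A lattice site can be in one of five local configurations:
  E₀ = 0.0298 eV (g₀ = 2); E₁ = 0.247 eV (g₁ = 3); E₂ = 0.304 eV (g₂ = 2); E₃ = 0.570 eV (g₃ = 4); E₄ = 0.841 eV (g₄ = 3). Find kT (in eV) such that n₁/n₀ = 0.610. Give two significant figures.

n₁/n₀ = (g₁/g₀) exp[−(E₁−E₀)/kT] = 0.610.
⇒ (E₁−E₀)/kT = ln((3/2)/0.610) = ln(2.459) = 0.8998.
kT = 0.2172 eV / 0.8998 = 0.24 eV.

0.24 eV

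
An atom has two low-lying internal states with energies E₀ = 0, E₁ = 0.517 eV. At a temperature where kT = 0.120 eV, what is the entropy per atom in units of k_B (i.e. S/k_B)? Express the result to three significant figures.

Eᵢ/kT = 0, 4.3083.
Z = Σ e^(−Eᵢ/kT) = e^(−0) + e^(−4.3083) = 1.0000 + 0.013456 = 1.0135.
⟨E⟩ = Σ EᵢPᵢ = 0.0068641 eV.
S/k_B = ln Z + ⟨E⟩/kT = ln(1.0135) + 0.0068641/0.120 = 0.013410 + 0.057201 = 0.0706.

0.0706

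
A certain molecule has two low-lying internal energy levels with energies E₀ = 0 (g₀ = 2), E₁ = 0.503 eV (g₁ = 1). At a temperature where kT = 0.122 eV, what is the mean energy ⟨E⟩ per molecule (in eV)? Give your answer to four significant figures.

Eᵢ/kT = 0, 4.12295.
Z = Σ gᵢe^(−Eᵢ/kT) = 2·e^(−0) + 1·e^(−4.12295) = 2.00000 + 0.0161967 = 2.01620.
⟨E⟩ = Σ Eᵢ gᵢe^(−Eᵢ/kT) / Z = (0·2.00000 + 0.503·0.0161967) / 2.01620 = 0.004041 eV.

0.004041 eV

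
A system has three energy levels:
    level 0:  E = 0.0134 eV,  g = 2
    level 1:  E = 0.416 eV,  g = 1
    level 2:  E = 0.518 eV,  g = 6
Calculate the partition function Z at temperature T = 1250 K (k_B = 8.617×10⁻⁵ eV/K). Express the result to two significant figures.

Z = 1.8

k_BT = 8.617×10⁻⁵ × 1250 K = 0.1077 eV.
Eᵢ/kT = 0.1244, 3.863, 4.810.
Z = Σ gᵢe^(−Eᵢ/kT) = 2·e^(−0.1244) + 1·e^(−3.863) + 6·e^(−4.810) = 1.766 + 0.02100 + 0.04889 = 1.836.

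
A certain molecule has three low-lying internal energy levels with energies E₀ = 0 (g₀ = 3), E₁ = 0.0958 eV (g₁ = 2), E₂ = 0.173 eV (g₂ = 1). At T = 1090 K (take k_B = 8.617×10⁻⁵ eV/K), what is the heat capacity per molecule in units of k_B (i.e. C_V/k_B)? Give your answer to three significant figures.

0.262

k_BT = 8.617×10⁻⁵ × 1090 K = 0.093925 eV.
Eᵢ/kT = 0, 1.0200, 1.8419.
Z = Σ gᵢe^(−Eᵢ/kT) = 3·e^(−0) + 2·e^(−1.0200) + 1·e^(−1.8419) = 3.0000 + 0.72119 + 0.15852 = 3.8797.
⟨E⟩ = 0.024877 eV, ⟨E²⟩ = 0.0029289 eV².
C_V/k_B = (⟨E²⟩ − ⟨E⟩²)/(kT)² = (0.0029289 − 0.00061887)/0.0088219 = 0.262.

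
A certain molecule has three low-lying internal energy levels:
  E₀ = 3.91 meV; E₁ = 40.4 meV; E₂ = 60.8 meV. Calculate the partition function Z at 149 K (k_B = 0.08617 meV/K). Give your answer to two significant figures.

k_BT = 0.08617 × 149 K = 12.84 meV.
Eᵢ/kT = 0.3045, 3.146, 4.735.
Z = Σ e^(−Eᵢ/kT) = e^(−0.3045) + e^(−3.146) + e^(−4.735) = 0.7375 + 0.04302 + 0.008782 = 0.7893.

Z = 0.79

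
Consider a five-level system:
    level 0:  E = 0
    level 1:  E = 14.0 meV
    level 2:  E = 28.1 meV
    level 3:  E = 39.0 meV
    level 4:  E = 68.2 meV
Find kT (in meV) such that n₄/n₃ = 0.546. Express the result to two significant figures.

n₄/n₃ = exp[−(E₄−E₃)/kT] = 0.546.
⇒ (E₄−E₃)/kT = ln(1/0.546) = ln(1.832) = 0.6054.
kT = 29.2 meV / 0.6054 = 48 meV.

48 meV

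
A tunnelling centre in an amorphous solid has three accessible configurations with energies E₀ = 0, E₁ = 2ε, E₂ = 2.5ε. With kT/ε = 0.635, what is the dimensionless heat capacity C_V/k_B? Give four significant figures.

Eᵢ/kT = 0, 3.14961, 3.93701.
Z = Σ e^(−Eᵢ/kT) = e^(−0) + e^(−3.14961) + e^(−3.93701) = 1.00000 + 0.0428688 + 0.0195065 = 1.06238.
⟨E⟩ = 0.126606 ε, ⟨E²⟩ = 0.276164 ε².
C_V/k_B = (⟨E²⟩ − ⟨E⟩²)/(kT)² = (0.276164 − 0.0160291)/0.403225 = 0.6451.

0.6451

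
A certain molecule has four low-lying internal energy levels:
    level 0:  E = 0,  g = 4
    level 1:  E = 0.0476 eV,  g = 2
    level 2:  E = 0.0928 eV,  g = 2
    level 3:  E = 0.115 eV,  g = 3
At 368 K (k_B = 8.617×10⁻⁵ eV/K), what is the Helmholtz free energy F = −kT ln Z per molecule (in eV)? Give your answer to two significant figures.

-0.049 eV

k_BT = 8.617×10⁻⁵ × 368 K = 0.03171 eV.
Eᵢ/kT = 0, 1.501, 2.927, 3.627.
Z = Σ gᵢe^(−Eᵢ/kT) = 4·e^(−0) + 2·e^(−1.501) + 2·e^(−2.927) + 3·e^(−3.627) = 4.000 + 0.4458 + 0.1071 + 0.07979 = 4.633.
F = −kT ln Z = −0.03171 × ln(4.633) = −0.03171 × 1.533 = -0.049 eV.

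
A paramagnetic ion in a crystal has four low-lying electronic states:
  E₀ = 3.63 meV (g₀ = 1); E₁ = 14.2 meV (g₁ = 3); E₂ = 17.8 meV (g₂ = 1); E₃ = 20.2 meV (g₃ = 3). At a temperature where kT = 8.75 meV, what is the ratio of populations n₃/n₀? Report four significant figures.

0.4515

n₃/n₀ = (g₃/g₀) exp[−(E₃−E₀)/kT] = (3/1) × exp(−(16.57 meV)/(8.75 meV)) = (3/1) × exp(-1.89371) = 0.4515.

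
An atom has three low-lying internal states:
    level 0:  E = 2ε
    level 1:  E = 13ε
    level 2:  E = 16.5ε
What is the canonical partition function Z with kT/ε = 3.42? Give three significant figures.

Z = 0.588

Eᵢ/kT = 0.58480, 3.8012, 4.8246.
Z = Σ e^(−Eᵢ/kT) = e^(−0.58480) + e^(−3.8012) + e^(−4.8246) = 0.55722 + 0.022344 + 0.0080298 = 0.58759.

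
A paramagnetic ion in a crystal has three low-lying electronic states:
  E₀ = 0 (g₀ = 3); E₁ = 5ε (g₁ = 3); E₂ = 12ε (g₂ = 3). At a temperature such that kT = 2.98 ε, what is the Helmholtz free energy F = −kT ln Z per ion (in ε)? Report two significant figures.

Eᵢ/kT = 0, 1.678, 4.027.
Z = Σ gᵢe^(−Eᵢ/kT) = 3·e^(−0) + 3·e^(−1.678) + 3·e^(−4.027) = 3.000 + 0.5602 + 0.05348 = 3.614.
F = −kT ln Z = −2.98 × ln(3.614) = −2.98 × 1.285 = -3.8 ε.

-3.8 ε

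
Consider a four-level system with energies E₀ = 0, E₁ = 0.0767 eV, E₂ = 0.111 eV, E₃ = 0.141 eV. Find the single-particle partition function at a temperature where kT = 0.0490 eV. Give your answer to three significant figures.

Z = 1.37

Eᵢ/kT = 0, 1.5653, 2.2653, 2.8776.
Z = Σ e^(−Eᵢ/kT) = e^(−0) + e^(−1.5653) + e^(−2.2653) + e^(−2.8776) = 1.0000 + 0.20903 + 0.10380 + 0.056270 = 1.3691.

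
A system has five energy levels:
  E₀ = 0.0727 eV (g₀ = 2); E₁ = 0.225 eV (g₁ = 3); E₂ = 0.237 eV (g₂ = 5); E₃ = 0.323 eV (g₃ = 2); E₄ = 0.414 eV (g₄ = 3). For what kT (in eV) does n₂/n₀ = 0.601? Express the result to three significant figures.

n₂/n₀ = (g₂/g₀) exp[−(E₂−E₀)/kT] = 0.601.
⇒ (E₂−E₀)/kT = ln((5/2)/0.601) = ln(4.1597) = 1.4254.
kT = 0.1643 eV / 1.4254 = 0.115 eV.

0.115 eV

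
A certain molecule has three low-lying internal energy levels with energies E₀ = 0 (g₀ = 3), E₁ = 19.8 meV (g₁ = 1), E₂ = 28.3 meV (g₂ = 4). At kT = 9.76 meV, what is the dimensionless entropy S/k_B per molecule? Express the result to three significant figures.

Eᵢ/kT = 0, 2.0287, 2.8996.
Z = Σ gᵢe^(−Eᵢ/kT) = 3·e^(−0) + 1·e^(−2.0287) + 4·e^(−2.8996) = 3.0000 + 0.13151 + 0.22018 = 3.3517.
⟨E⟩ = Σ EᵢPᵢ = 2.6360 meV.
S/k_B = ln Z + ⟨E⟩/kT = ln(3.3517) + 2.6360/9.76 = 1.2095 + 0.27008 = 1.48.

1.48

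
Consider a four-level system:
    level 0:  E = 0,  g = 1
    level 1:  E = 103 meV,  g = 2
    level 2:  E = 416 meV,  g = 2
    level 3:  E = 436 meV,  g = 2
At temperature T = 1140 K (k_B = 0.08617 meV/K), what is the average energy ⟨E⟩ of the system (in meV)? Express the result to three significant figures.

k_BT = 0.08617 × 1140 K = 98.234 meV.
Eᵢ/kT = 0, 1.0485, 4.2348, 4.4384.
Z = Σ gᵢe^(−Eᵢ/kT) = 1·e^(−0) + 2·e^(−1.0485) + 2·e^(−4.2348) + 2·e^(−4.4384) = 1.0000 + 0.70093 + 0.028965 + 0.023630 = 1.7535.
⟨E⟩ = Σ Eᵢ gᵢe^(−Eᵢ/kT) / Z = (0·1.0000 + 103·0.70093 + 416·0.028965 + 436·0.023630) / 1.7535 = 53.9 meV.

53.9 meV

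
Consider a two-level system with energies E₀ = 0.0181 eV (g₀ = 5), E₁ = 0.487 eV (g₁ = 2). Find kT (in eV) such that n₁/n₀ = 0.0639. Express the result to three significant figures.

n₁/n₀ = (g₁/g₀) exp[−(E₁−E₀)/kT] = 0.0639.
⇒ (E₁−E₀)/kT = ln((2/5)/0.0639) = ln(6.2598) = 1.8341.
kT = 0.4689 eV / 1.8341 = 0.256 eV.

0.256 eV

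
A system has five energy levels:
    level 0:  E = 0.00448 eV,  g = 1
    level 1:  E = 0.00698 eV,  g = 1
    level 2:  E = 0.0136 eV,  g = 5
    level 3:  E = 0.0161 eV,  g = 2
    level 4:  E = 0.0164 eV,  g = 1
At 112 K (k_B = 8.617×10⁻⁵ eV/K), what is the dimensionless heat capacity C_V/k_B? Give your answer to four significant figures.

0.2149

k_BT = 8.617×10⁻⁵ × 112 K = 0.00965104 eV.
Eᵢ/kT = 0.464199, 0.723238, 1.40917, 1.66821, 1.69930.
Z = Σ gᵢe^(−Eᵢ/kT) = 1·e^(−0.464199) + 1·e^(−0.723238) + 5·e^(−1.40917) + 2·e^(−1.66821) + 1·e^(−1.69930) = 0.628638 + 0.485179 + 1.22173 + 0.377169 + 0.182811 = 2.89553.
⟨E⟩ = 0.0110131 eV, ⟨E²⟩ = 0.000141308 eV².
C_V/k_B = (⟨E²⟩ − ⟨E⟩²)/(kT)² = (0.000141308 − 0.000121288)/0.0000931426 = 0.2149.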